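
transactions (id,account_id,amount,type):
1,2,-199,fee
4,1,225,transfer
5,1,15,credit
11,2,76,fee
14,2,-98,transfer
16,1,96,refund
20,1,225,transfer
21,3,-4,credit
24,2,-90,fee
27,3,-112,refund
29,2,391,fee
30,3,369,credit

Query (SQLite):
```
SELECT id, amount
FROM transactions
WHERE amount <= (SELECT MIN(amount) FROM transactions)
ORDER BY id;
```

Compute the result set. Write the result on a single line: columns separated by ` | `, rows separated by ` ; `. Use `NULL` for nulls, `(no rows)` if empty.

1 | -199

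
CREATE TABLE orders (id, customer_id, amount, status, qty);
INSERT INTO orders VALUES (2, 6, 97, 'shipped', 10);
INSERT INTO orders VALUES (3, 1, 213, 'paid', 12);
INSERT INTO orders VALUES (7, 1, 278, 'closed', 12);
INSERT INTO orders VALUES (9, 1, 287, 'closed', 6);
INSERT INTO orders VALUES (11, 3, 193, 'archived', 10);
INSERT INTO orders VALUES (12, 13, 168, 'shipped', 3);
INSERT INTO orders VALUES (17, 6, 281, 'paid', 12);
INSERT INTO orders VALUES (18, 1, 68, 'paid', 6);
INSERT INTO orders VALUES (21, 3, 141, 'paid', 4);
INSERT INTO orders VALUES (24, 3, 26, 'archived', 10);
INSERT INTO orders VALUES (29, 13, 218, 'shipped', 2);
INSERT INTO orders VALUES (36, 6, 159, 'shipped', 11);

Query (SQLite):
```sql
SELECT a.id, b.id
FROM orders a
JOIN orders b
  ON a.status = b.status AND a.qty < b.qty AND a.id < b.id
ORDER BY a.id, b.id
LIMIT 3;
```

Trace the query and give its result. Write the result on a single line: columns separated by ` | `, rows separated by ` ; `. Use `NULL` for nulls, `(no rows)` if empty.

2 | 36 ; 12 | 36 ; 29 | 36

Pairs (a,b) with same status, a.qty < b.qty, a.id < b.id.
status groups: archived:{11,24} closed:{7,9} paid:{3,17,18,21} shipped:{2,12,29,36}
Ordered by (a.id, b.id); first 3.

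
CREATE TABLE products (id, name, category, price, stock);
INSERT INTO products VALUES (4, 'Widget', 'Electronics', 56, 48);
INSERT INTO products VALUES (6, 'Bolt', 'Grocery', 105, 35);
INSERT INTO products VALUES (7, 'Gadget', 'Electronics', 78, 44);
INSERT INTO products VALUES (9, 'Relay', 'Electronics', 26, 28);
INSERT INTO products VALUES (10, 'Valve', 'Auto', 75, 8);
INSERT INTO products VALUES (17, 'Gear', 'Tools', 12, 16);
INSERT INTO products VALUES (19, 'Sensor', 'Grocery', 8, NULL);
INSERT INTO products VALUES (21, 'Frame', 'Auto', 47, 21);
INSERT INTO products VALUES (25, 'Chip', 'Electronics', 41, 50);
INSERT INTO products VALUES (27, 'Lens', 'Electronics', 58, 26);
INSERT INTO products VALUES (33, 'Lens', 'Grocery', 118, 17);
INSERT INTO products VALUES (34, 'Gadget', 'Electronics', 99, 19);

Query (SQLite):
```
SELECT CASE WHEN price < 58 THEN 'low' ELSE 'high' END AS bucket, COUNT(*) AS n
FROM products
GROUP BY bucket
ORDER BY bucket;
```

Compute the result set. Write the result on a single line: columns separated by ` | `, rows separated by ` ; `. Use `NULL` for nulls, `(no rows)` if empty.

high | 6 ; low | 6

Bucket rows by price < 58 → 'low' else 'high'; count each bucket.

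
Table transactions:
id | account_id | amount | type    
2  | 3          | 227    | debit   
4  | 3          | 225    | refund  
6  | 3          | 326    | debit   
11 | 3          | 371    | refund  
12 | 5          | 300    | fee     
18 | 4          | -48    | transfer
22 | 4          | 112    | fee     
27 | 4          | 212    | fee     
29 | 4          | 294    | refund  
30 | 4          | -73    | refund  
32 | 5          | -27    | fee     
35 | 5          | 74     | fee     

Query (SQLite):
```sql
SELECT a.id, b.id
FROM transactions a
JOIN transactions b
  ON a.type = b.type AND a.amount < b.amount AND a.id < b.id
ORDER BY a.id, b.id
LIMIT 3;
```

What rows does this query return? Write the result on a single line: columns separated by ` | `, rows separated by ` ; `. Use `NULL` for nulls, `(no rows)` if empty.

2 | 6 ; 4 | 11 ; 4 | 29

Pairs (a,b) with same type, a.amount < b.amount, a.id < b.id.
type groups: debit:{2,6} fee:{12,22,27,32,35} refund:{4,11,29,30} transfer:{18}
Ordered by (a.id, b.id); first 3.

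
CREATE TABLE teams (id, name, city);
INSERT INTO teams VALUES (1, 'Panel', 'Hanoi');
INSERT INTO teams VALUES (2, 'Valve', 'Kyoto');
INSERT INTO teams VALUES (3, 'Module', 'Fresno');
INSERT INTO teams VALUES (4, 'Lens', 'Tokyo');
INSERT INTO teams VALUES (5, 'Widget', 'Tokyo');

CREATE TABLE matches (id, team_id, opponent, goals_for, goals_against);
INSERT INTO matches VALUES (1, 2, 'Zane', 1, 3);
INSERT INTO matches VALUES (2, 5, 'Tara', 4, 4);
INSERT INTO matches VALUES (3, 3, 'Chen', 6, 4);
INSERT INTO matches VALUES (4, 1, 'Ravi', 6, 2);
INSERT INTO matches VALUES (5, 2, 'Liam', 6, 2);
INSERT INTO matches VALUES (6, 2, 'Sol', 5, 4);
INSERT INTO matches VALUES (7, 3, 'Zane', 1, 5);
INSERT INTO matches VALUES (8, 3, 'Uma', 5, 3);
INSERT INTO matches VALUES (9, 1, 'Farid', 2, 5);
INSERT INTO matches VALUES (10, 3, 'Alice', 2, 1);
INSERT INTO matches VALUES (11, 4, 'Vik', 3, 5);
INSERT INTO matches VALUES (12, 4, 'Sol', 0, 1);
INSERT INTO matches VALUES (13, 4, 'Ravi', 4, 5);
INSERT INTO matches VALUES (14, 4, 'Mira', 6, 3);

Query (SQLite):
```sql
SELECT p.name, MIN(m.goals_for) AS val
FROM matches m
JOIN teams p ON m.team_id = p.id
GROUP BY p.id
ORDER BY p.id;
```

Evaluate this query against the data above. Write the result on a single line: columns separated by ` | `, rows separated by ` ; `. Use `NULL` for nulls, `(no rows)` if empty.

Panel | 2 ; Valve | 1 ; Module | 1 ; Lens | 0 ; Widget | 4

Join each matches row to its teams via team_id.
Group joined rows by teams.id; compute MIN(m.goals_for) per group.
  1: ids {4, 9} → MIN(m.goals_for)=2
  2: ids {1, 5, 6} → MIN(m.goals_for)=1
  3: ids {3, 7, 8, 10} → MIN(m.goals_for)=1
  4: ids {11, 12, 13, 14} → MIN(m.goals_for)=0
  5: ids {2} → MIN(m.goals_for)=4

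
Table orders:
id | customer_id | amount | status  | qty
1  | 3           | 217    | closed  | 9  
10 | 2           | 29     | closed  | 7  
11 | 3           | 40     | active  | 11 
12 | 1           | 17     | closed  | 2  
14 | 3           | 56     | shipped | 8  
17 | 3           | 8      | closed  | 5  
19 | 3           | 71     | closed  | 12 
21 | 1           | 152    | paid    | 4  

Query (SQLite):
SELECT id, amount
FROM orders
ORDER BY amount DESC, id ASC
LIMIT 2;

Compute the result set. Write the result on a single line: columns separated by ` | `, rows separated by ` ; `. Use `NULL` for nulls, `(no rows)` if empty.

Sort by amount desc, tiebreak id asc: (217, id=1), (152, id=21), (71, id=19), (56, id=14), (40, id=11) …. Take first 2.

1 | 217 ; 21 | 152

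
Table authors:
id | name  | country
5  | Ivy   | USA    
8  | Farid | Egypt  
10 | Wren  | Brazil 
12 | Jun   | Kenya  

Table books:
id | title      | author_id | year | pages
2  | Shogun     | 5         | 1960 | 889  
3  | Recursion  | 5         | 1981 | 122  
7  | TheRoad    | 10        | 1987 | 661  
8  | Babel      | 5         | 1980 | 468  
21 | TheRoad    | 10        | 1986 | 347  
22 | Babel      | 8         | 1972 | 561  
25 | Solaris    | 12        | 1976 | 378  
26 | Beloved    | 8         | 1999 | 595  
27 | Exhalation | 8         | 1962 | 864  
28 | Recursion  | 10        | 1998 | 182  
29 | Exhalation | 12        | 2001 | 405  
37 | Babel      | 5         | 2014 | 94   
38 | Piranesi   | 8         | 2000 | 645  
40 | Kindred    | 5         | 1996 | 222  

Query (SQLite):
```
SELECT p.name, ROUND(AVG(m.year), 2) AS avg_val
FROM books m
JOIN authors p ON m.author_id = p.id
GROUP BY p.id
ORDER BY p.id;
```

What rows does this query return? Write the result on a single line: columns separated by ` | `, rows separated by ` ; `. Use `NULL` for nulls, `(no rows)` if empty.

Ivy | 1986.2 ; Farid | 1983.25 ; Wren | 1990.33 ; Jun | 1988.5

Join each books row to its authors via author_id.
Group joined rows by authors.id; compute ROUND(AVG(m.year), 2) per group.
  5: ids {2, 3, 8, 37, 40} → ROUND(AVG(m.year), 2)=1986.2
  8: ids {22, 26, 27, 38} → ROUND(AVG(m.year), 2)=1983.25
  10: ids {7, 21, 28} → ROUND(AVG(m.year), 2)=1990.33
  12: ids {25, 29} → ROUND(AVG(m.year), 2)=1988.5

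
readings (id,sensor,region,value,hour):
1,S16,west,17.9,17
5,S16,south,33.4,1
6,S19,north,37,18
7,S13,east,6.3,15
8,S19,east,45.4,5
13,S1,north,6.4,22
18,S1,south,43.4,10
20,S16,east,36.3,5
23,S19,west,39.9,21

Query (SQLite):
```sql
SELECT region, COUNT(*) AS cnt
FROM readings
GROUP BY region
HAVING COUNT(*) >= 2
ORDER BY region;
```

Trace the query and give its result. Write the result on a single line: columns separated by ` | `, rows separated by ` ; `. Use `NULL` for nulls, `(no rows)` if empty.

Partition readings by region; compute COUNT(*) within each group.
HAVING: keep groups with count ≥ 2.
  east: ids {7, 8, 20} → COUNT(*)=3
  north: ids {6, 13} → COUNT(*)=2
  south: ids {5, 18} → COUNT(*)=2
  west: ids {1, 23} → COUNT(*)=2

east | 3 ; north | 2 ; south | 2 ; west | 2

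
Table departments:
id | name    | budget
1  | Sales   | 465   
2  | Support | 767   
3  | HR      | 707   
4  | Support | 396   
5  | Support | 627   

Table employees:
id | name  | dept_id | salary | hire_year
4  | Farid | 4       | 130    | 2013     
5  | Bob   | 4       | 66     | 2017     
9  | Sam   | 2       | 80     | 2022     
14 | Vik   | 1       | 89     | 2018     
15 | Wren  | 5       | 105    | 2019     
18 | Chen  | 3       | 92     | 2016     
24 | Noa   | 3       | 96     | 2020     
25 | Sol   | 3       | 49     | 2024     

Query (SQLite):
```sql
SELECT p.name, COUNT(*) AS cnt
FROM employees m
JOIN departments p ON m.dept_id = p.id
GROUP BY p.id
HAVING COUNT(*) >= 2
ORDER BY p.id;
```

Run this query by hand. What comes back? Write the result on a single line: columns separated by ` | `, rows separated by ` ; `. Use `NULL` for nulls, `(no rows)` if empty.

HR | 3 ; Support | 2

Join each employees row to its departments via dept_id.
Group joined rows by departments.id; compute COUNT(*) per group.
HAVING: keep groups with count ≥ 2.
  1: ids {14} → COUNT(*)=1
  2: ids {9} → COUNT(*)=1
  3: ids {18, 24, 25} → COUNT(*)=3
  4: ids {4, 5} → COUNT(*)=2
  5: ids {15} → COUNT(*)=1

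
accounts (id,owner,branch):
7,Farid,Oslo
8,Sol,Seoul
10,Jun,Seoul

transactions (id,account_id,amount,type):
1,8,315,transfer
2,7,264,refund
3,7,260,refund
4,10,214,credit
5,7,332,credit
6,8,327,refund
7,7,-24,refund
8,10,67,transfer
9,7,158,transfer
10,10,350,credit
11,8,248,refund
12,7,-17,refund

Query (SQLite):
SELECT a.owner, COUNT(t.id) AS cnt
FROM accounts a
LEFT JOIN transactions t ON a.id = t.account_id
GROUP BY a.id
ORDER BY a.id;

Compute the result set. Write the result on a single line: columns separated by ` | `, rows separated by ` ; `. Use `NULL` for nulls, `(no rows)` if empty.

Farid | 6 ; Sol | 3 ; Jun | 3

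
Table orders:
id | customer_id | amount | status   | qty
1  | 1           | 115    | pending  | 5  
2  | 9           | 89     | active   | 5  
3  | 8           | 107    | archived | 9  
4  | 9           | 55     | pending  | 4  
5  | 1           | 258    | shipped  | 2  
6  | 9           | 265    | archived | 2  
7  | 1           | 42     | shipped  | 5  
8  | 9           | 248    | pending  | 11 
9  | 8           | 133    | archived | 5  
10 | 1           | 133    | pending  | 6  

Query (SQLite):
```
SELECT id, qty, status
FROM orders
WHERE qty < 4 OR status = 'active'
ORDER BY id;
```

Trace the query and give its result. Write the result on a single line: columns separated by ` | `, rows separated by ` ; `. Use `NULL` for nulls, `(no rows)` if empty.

qty < 4: ids {5, 6}
status = 'active': ids {2}
Combine with OR.

2 | 5 | active ; 5 | 2 | shipped ; 6 | 2 | archived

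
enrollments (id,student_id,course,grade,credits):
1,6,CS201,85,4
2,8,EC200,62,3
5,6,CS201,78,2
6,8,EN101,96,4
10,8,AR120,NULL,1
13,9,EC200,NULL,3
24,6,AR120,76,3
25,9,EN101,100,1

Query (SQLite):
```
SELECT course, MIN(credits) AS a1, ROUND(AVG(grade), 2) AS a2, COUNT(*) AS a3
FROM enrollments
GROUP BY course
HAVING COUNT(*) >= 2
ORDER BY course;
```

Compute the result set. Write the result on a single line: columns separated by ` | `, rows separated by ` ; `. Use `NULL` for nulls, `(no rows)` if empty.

AR120 | 1 | 76 | 2 ; CS201 | 2 | 81.5 | 2 ; EC200 | 3 | 62 | 2 ; EN101 | 1 | 98 | 2

Group enrollments by course.
Per group compute: MIN(credits), ROUND(AVG(grade), 2), COUNT(*).
HAVING: drop groups with fewer than 2 rows.
  AR120: ids {10, 24} → MIN(credits)=1, ROUND(AVG(grade), 2)=76, COUNT(*)=2
  CS201: ids {1, 5} → MIN(credits)=2, ROUND(AVG(grade), 2)=81.5, COUNT(*)=2
  EC200: ids {2, 13} → MIN(credits)=3, ROUND(AVG(grade), 2)=62, COUNT(*)=2
  EN101: ids {6, 25} → MIN(credits)=1, ROUND(AVG(grade), 2)=98, COUNT(*)=2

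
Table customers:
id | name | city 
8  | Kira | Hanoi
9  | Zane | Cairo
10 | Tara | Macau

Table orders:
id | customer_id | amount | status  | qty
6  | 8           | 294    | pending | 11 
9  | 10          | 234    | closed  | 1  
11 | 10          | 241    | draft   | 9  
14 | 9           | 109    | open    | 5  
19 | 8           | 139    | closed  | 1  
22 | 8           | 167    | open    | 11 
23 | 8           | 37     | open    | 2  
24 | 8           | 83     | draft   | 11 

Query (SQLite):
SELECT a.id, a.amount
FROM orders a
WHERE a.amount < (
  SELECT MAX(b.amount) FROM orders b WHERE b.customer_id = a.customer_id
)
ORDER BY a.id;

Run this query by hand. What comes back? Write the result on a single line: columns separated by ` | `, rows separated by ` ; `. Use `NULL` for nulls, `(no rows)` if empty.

For each orders row a, compute MAX(amount) over rows sharing a.customer_id.
Keep row a if a.amount < that per-group MAX.
  customer_id=8: MAX(amount) = 294
  customer_id=9: MAX(amount) = 109
  customer_id=10: MAX(amount) = 241

9 | 234 ; 19 | 139 ; 22 | 167 ; 23 | 37 ; 24 | 83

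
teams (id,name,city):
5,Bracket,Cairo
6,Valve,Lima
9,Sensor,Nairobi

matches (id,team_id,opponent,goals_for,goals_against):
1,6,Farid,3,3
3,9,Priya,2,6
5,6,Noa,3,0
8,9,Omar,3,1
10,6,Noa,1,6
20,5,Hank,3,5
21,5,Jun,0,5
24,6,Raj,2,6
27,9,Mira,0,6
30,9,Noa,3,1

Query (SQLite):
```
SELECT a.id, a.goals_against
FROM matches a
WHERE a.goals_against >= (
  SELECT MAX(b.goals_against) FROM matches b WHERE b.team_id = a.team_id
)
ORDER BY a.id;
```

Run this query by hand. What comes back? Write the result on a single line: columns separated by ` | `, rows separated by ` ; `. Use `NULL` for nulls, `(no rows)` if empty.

3 | 6 ; 10 | 6 ; 20 | 5 ; 21 | 5 ; 24 | 6 ; 27 | 6

For each matches row a, compute MAX(goals_against) over rows sharing a.team_id.
Keep row a if a.goals_against >= that per-group MAX.
  team_id=5: MAX(goals_against) = 5
  team_id=6: MAX(goals_against) = 6
  team_id=9: MAX(goals_against) = 6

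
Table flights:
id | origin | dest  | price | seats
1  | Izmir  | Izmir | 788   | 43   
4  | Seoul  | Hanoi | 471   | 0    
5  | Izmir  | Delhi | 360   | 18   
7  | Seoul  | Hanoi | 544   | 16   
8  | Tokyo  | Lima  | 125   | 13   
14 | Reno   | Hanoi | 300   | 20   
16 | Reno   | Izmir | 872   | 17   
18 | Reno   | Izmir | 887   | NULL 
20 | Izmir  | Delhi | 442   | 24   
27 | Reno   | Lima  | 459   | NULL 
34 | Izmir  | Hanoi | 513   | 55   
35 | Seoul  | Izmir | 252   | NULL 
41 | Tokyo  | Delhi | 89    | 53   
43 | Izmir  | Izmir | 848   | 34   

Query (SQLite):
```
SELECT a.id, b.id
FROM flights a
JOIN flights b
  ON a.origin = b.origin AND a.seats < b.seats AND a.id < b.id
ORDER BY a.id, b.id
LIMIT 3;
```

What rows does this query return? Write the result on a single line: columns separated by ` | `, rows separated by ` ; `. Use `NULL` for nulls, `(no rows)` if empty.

1 | 34 ; 4 | 7 ; 5 | 20

Pairs (a,b) with same origin, a.seats < b.seats, a.id < b.id.
origin groups: Izmir:{1,5,20,34,43} Reno:{14,16,18,27} Seoul:{4,7,35} Tokyo:{8,41}
Ordered by (a.id, b.id); first 3.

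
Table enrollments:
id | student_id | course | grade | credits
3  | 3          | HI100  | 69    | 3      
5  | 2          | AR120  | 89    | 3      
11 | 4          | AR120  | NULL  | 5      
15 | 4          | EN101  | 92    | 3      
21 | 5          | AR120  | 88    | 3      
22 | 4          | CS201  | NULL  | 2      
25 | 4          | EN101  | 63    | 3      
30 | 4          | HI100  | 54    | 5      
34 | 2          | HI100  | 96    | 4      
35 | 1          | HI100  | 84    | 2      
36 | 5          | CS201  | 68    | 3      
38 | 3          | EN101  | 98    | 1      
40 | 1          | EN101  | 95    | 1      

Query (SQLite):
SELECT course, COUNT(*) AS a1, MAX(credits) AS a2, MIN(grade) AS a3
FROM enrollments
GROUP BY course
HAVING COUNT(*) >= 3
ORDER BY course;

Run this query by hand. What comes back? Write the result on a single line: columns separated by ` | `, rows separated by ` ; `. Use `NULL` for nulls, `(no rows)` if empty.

Group enrollments by course.
Per group compute: COUNT(*), MAX(credits), MIN(grade).
HAVING: drop groups with fewer than 3 rows.
  AR120: ids {5, 11, 21} → COUNT(*)=3, MAX(credits)=5, MIN(grade)=88
  CS201: ids {22, 36} → COUNT(*)=2, MAX(credits)=3, MIN(grade)=68
  EN101: ids {15, 25, 38, 40} → COUNT(*)=4, MAX(credits)=3, MIN(grade)=63
  HI100: ids {3, 30, 34, 35} → COUNT(*)=4, MAX(credits)=5, MIN(grade)=54

AR120 | 3 | 5 | 88 ; EN101 | 4 | 3 | 63 ; HI100 | 4 | 5 | 54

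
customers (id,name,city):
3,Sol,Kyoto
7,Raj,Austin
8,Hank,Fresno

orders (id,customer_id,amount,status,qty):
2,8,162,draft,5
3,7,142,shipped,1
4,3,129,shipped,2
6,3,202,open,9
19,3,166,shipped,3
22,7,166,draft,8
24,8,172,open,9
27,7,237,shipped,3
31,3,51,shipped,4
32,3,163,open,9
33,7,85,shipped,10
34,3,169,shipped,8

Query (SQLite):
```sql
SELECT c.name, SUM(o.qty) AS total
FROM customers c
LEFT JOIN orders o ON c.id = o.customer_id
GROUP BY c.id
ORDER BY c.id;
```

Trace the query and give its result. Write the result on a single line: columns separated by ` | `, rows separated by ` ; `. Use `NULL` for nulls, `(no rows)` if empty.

LEFT JOIN keeps every customers row; unmatched ones get NULL for orders columns.
Group by customers.id and compute SUM(o.qty). SUM over an all-NULL group is NULL.
  3: ids {4, 6, 19, 31, 32, 34} → SUM(o.qty)=35
  7: ids {3, 22, 27, 33} → SUM(o.qty)=22
  8: ids {2, 24} → SUM(o.qty)=14

Sol | 35 ; Raj | 22 ; Hank | 14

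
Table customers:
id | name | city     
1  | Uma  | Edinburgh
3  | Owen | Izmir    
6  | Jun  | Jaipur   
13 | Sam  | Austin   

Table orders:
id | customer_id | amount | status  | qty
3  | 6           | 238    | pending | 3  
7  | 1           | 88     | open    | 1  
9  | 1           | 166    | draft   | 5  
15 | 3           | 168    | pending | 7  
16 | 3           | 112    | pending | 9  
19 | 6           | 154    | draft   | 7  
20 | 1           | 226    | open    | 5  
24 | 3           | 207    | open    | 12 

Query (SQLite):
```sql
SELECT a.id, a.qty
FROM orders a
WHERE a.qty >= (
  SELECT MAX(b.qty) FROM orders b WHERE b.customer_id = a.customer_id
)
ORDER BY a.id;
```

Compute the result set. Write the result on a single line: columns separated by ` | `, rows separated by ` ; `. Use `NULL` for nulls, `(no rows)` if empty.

For each orders row a, compute MAX(qty) over rows sharing a.customer_id.
Keep row a if a.qty >= that per-group MAX.
  customer_id=1: MAX(qty) = 5
  customer_id=3: MAX(qty) = 12
  customer_id=6: MAX(qty) = 7

9 | 5 ; 19 | 7 ; 20 | 5 ; 24 | 12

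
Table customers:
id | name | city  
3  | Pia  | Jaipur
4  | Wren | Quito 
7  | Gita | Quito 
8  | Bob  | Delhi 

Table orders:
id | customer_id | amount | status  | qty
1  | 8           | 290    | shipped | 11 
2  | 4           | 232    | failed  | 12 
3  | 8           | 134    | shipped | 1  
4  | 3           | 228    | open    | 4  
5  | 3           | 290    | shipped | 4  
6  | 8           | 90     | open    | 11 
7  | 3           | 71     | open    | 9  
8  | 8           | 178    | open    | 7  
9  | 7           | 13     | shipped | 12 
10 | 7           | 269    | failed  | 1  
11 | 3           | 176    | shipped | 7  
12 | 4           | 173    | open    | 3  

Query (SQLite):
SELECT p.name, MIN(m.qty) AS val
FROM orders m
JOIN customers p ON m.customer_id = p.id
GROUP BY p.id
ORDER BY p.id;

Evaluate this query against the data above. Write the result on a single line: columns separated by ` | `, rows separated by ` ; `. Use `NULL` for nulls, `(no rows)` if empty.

Join each orders row to its customers via customer_id.
Group joined rows by customers.id; compute MIN(m.qty) per group.
  3: ids {4, 5, 7, 11} → MIN(m.qty)=4
  4: ids {2, 12} → MIN(m.qty)=3
  7: ids {9, 10} → MIN(m.qty)=1
  8: ids {1, 3, 6, 8} → MIN(m.qty)=1

Pia | 4 ; Wren | 3 ; Gita | 1 ; Bob | 1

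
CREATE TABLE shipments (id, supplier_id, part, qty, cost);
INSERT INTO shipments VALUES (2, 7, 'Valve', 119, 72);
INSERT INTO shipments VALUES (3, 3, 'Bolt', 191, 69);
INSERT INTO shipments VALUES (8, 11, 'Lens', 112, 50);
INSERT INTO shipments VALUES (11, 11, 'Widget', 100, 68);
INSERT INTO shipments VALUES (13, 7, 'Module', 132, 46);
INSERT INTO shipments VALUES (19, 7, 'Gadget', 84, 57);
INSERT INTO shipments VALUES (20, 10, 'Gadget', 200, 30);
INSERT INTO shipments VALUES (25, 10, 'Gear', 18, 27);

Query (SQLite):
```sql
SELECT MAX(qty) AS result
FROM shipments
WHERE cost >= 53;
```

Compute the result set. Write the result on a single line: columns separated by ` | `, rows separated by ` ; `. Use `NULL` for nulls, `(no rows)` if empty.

191

Rows where cost >= 53 → qty values: [119, 191, 100, 84].
MAX of non-NULL values = 191.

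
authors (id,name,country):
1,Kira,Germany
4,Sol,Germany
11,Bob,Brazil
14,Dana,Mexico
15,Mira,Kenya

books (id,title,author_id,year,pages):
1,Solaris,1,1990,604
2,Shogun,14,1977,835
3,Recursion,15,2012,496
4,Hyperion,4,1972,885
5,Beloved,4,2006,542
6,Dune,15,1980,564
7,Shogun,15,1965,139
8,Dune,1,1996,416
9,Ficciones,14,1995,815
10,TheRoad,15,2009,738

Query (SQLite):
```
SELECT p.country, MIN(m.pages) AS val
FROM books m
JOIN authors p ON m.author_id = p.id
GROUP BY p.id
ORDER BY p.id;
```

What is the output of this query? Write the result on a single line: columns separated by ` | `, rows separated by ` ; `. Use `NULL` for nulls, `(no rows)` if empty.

Join each books row to its authors via author_id.
Group joined rows by authors.id; compute MIN(m.pages) per group.
  1: ids {1, 8} → MIN(m.pages)=416
  4: ids {4, 5} → MIN(m.pages)=542
  14: ids {2, 9} → MIN(m.pages)=815
  15: ids {3, 6, 7, 10} → MIN(m.pages)=139

Germany | 416 ; Germany | 542 ; Mexico | 815 ; Kenya | 139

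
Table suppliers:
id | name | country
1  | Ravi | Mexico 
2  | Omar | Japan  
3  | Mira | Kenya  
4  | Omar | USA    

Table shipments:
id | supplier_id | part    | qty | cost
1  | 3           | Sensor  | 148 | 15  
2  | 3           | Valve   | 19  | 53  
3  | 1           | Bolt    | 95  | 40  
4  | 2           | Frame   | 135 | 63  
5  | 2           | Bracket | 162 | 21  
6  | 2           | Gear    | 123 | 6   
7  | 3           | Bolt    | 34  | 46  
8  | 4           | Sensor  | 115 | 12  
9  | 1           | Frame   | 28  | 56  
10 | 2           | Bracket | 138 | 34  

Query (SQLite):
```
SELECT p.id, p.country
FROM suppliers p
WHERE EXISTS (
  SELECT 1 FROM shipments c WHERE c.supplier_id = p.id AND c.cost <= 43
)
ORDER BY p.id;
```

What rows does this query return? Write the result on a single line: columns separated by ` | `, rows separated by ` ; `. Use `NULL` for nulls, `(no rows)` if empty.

1 | Mexico ; 2 | Japan ; 3 | Kenya ; 4 | USA

For each suppliers row, check whether any shipments with matching supplier_id has cost <= 43.
Keep rows where that is true.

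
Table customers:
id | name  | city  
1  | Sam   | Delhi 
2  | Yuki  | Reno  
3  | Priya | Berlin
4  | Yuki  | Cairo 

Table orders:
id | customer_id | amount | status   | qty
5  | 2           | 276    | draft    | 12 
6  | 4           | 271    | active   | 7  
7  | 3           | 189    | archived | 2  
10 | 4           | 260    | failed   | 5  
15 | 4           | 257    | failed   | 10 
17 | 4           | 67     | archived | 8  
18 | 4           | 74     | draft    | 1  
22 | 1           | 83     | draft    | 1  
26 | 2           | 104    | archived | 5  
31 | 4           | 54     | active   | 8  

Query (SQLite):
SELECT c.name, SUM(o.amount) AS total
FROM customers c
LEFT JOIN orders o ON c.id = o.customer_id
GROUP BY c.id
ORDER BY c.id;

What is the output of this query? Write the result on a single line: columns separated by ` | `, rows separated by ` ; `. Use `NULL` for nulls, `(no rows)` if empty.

LEFT JOIN keeps every customers row; unmatched ones get NULL for orders columns.
Group by customers.id and compute SUM(o.amount). SUM over an all-NULL group is NULL.
  1: ids {22} → SUM(o.amount)=83
  2: ids {5, 26} → SUM(o.amount)=380
  3: ids {7} → SUM(o.amount)=189
  4: ids {6, 10, 15, 17, 18, 31} → SUM(o.amount)=983

Sam | 83 ; Yuki | 380 ; Priya | 189 ; Yuki | 983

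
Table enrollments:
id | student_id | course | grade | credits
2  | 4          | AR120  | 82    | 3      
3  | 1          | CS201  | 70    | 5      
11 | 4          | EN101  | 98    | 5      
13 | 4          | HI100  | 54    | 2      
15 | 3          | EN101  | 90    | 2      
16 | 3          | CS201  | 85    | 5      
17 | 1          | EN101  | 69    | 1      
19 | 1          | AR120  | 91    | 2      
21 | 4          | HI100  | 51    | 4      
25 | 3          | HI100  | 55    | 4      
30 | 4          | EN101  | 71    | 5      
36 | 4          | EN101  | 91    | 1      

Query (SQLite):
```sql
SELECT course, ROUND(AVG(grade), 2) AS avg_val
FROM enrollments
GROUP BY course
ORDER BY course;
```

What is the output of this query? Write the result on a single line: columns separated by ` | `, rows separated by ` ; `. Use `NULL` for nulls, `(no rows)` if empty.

AR120 | 86.5 ; CS201 | 77.5 ; EN101 | 83.8 ; HI100 | 53.33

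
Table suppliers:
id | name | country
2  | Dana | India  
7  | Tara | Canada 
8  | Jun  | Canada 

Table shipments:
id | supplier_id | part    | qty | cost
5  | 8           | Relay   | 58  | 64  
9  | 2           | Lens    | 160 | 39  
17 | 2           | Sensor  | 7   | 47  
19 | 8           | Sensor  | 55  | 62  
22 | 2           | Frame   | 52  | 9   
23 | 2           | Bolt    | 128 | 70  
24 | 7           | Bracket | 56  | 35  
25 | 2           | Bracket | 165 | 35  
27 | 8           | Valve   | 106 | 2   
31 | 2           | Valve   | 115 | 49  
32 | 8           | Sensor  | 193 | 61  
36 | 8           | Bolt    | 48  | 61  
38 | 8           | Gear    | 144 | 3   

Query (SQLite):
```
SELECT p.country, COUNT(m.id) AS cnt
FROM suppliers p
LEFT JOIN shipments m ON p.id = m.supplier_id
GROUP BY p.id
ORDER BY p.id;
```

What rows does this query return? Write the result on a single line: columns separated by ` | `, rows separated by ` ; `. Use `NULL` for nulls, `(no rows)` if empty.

India | 6 ; Canada | 1 ; Canada | 6

LEFT JOIN keeps every suppliers row; unmatched ones get NULL for shipments columns.
Group by suppliers.id and compute COUNT(m.id). COUNT(col) of an all-NULL group is 0.
  2: ids {9, 17, 22, 23, 25, 31} → COUNT(m.id)=6
  7: ids {24} → COUNT(m.id)=1
  8: ids {5, 19, 27, 32, 36, 38} → COUNT(m.id)=6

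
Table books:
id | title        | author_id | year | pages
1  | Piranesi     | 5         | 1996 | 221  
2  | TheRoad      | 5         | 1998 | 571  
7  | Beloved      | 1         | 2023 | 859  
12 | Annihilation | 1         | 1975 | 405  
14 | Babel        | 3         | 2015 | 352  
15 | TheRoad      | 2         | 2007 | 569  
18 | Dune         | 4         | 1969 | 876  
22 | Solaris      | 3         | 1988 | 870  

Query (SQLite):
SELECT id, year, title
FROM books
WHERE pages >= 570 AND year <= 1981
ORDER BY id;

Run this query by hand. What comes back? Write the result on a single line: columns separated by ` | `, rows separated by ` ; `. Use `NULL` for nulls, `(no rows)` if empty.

pages >= 570: ids {2, 7, 18, 22}
year <= 1981: ids {12, 18}
Combine with AND.

18 | 1969 | Dune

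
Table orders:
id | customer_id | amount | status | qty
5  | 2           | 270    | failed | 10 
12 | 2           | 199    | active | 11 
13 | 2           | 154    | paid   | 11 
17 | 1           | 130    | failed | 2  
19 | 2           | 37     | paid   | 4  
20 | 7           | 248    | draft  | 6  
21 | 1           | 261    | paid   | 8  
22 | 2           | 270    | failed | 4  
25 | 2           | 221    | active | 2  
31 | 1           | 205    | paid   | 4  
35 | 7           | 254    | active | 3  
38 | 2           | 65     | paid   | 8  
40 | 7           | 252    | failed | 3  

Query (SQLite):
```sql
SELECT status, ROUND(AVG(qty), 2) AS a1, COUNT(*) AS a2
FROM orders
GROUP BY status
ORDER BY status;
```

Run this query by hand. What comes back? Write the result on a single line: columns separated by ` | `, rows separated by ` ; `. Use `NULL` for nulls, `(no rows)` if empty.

Group orders by status.
Per group compute: ROUND(AVG(qty), 2), COUNT(*).
  active: ids {12, 25, 35} → ROUND(AVG(qty), 2)=5.33, COUNT(*)=3
  draft: ids {20} → ROUND(AVG(qty), 2)=6, COUNT(*)=1
  failed: ids {5, 17, 22, 40} → ROUND(AVG(qty), 2)=4.75, COUNT(*)=4
  paid: ids {13, 19, 21, 31, 38} → ROUND(AVG(qty), 2)=7, COUNT(*)=5

active | 5.33 | 3 ; draft | 6 | 1 ; failed | 4.75 | 4 ; paid | 7 | 5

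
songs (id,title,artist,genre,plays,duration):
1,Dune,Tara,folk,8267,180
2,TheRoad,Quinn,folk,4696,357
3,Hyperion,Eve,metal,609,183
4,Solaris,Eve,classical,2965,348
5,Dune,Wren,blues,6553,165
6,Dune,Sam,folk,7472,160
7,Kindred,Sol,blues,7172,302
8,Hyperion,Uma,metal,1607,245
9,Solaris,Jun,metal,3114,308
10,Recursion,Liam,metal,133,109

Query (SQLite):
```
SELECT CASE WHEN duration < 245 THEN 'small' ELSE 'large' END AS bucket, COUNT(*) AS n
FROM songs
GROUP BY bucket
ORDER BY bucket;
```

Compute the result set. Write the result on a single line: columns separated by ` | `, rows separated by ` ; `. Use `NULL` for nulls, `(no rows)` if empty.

Bucket rows by duration < 245 → 'small' else 'large'; count each bucket.

large | 5 ; small | 5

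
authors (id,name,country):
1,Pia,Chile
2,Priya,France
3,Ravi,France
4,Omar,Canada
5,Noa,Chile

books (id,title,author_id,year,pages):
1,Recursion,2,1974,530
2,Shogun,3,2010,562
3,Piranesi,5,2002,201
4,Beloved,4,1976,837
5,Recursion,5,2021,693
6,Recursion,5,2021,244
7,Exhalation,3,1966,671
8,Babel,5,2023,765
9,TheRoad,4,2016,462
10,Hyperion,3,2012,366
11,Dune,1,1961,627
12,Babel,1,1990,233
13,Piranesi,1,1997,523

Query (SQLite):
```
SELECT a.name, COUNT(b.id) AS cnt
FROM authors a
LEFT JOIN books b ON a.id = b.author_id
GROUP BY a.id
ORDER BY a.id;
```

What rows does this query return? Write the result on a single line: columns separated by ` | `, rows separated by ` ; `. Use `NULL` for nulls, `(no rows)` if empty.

LEFT JOIN keeps every authors row; unmatched ones get NULL for books columns.
Group by authors.id and compute COUNT(b.id). COUNT(col) of an all-NULL group is 0.
  1: ids {11, 12, 13} → COUNT(b.id)=3
  2: ids {1} → COUNT(b.id)=1
  3: ids {2, 7, 10} → COUNT(b.id)=3
  4: ids {4, 9} → COUNT(b.id)=2
  5: ids {3, 5, 6, 8} → COUNT(b.id)=4

Pia | 3 ; Priya | 1 ; Ravi | 3 ; Omar | 2 ; Noa | 4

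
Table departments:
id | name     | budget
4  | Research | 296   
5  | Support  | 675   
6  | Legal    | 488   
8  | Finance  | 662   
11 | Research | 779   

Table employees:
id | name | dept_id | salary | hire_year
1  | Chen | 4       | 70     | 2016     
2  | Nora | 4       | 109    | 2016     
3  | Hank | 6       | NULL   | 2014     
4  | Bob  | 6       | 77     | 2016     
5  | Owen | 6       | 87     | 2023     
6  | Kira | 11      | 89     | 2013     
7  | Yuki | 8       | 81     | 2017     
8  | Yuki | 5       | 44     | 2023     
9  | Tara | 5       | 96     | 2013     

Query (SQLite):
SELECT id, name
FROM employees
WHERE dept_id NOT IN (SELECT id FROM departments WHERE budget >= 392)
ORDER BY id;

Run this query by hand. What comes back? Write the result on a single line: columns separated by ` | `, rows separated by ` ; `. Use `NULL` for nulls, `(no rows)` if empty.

Inner query: departments.id where budget >= 392.
Outer: keep employees rows whose dept_id is not in that set.
Inner query → {5, 6, 8, 11}

1 | Chen ; 2 | Nora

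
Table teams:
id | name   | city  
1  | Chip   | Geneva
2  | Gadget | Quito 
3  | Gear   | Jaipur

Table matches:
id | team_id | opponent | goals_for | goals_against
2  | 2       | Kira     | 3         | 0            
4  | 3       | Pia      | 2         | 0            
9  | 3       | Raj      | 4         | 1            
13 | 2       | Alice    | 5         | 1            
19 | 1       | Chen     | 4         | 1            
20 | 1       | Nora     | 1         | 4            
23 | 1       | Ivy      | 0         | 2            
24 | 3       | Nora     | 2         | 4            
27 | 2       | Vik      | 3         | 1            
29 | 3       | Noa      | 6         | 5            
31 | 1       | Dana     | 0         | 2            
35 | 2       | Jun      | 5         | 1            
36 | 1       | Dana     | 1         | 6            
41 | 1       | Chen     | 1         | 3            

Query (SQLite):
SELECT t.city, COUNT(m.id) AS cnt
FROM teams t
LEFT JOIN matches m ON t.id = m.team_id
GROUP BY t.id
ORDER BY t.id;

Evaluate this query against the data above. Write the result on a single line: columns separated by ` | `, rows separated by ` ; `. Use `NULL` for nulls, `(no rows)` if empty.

Geneva | 6 ; Quito | 4 ; Jaipur | 4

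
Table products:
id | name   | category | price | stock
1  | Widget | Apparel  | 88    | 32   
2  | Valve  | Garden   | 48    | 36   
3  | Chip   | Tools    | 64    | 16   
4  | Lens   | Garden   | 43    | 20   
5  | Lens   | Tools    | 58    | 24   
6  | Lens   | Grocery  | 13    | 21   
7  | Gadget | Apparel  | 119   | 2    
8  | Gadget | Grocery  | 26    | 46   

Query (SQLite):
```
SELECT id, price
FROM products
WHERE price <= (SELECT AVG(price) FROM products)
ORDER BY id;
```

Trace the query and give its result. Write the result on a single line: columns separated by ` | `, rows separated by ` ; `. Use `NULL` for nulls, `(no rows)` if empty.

2 | 48 ; 4 | 43 ; 6 | 13 ; 8 | 26

Scalar subquery: AVG(price) over all products rows = 57.375.
Keep rows where price <= that value.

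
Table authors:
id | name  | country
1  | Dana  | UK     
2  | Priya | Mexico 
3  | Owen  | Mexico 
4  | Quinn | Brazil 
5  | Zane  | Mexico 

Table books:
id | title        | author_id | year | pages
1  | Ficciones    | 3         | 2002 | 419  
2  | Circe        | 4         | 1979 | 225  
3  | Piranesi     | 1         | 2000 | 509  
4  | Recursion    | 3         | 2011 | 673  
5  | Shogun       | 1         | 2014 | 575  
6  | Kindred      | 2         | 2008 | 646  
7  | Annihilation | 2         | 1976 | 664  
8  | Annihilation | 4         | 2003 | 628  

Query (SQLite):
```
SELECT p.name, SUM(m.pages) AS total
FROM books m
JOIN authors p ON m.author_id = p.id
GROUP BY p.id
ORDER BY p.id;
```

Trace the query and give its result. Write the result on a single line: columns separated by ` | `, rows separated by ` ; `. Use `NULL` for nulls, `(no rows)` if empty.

Dana | 1084 ; Priya | 1310 ; Owen | 1092 ; Quinn | 853

Join each books row to its authors via author_id.
Group joined rows by authors.id; compute SUM(m.pages) per group.
  1: ids {3, 5} → SUM(m.pages)=1084
  2: ids {6, 7} → SUM(m.pages)=1310
  3: ids {1, 4} → SUM(m.pages)=1092
  4: ids {2, 8} → SUM(m.pages)=853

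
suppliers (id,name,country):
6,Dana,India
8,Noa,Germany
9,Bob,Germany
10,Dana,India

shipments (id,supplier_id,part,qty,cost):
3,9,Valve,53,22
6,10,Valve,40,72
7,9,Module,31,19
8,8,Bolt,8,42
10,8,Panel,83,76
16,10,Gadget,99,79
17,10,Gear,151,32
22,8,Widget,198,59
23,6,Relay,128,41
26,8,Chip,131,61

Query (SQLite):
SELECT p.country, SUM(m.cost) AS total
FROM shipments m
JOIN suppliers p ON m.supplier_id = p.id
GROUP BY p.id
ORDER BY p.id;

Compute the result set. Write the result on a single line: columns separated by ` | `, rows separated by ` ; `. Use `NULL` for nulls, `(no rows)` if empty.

India | 41 ; Germany | 238 ; Germany | 41 ; India | 183

Join each shipments row to its suppliers via supplier_id.
Group joined rows by suppliers.id; compute SUM(m.cost) per group.
  6: ids {23} → SUM(m.cost)=41
  8: ids {8, 10, 22, 26} → SUM(m.cost)=238
  9: ids {3, 7} → SUM(m.cost)=41
  10: ids {6, 16, 17} → SUM(m.cost)=183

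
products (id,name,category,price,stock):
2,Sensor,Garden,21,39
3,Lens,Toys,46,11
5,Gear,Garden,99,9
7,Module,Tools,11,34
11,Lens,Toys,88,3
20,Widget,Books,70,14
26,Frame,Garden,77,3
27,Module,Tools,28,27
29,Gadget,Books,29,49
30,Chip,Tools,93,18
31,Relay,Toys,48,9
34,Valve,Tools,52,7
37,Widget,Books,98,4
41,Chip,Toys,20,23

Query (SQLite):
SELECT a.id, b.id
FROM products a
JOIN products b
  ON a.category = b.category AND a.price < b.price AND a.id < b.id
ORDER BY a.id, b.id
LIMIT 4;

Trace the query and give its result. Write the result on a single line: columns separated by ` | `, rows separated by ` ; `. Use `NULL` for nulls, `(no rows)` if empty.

2 | 5 ; 2 | 26 ; 3 | 11 ; 3 | 31

Pairs (a,b) with same category, a.price < b.price, a.id < b.id.
category groups: Books:{20,29,37} Garden:{2,5,26} Tools:{7,27,30,34} Toys:{3,11,31,41}
Ordered by (a.id, b.id); first 4.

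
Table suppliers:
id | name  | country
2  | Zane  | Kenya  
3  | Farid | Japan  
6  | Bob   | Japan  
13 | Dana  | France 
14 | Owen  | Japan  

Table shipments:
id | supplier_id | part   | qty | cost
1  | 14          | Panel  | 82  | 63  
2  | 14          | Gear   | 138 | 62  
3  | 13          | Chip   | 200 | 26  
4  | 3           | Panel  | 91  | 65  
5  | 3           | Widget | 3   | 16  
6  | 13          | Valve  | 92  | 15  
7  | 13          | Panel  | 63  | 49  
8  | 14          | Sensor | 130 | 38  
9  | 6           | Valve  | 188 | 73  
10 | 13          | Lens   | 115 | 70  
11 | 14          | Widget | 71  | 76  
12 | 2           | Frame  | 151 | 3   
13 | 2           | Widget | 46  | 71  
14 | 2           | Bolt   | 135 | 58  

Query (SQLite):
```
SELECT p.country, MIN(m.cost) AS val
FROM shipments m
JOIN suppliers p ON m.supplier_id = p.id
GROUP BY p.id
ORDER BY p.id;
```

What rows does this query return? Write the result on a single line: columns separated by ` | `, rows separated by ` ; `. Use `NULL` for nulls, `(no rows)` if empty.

Kenya | 3 ; Japan | 16 ; Japan | 73 ; France | 15 ; Japan | 38

Join each shipments row to its suppliers via supplier_id.
Group joined rows by suppliers.id; compute MIN(m.cost) per group.
  2: ids {12, 13, 14} → MIN(m.cost)=3
  3: ids {4, 5} → MIN(m.cost)=16
  6: ids {9} → MIN(m.cost)=73
  13: ids {3, 6, 7, 10} → MIN(m.cost)=15
  14: ids {1, 2, 8, 11} → MIN(m.cost)=38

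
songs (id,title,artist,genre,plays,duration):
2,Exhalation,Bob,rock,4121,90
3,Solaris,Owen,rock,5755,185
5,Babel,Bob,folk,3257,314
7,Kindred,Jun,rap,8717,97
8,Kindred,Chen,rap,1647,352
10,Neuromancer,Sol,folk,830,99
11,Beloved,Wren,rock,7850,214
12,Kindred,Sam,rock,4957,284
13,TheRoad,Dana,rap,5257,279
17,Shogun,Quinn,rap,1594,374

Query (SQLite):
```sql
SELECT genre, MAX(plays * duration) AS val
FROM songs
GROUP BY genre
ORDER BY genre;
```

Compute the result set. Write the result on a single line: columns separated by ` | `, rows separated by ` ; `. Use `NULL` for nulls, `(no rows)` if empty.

For each row compute plays * duration.
Group by genre; take MAX of the expression per group.
  folk: ids {5, 10} → MAX(plays * duration)=1022698
  rap: ids {7, 8, 13, 17} → MAX(plays * duration)=1466703
  rock: ids {2, 3, 11, 12} → MAX(plays * duration)=1679900

folk | 1022698 ; rap | 1466703 ; rock | 1679900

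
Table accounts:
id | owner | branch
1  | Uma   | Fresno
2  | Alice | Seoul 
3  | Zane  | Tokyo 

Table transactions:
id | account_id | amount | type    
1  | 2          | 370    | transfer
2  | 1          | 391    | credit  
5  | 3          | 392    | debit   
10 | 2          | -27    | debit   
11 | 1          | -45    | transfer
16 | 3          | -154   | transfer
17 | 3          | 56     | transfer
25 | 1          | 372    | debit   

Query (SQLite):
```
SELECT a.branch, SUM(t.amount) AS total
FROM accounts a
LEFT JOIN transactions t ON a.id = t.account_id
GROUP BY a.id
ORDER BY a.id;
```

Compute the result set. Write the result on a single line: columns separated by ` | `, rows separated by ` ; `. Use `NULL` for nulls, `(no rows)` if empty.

LEFT JOIN keeps every accounts row; unmatched ones get NULL for transactions columns.
Group by accounts.id and compute SUM(t.amount). SUM over an all-NULL group is NULL.
  1: ids {2, 11, 25} → SUM(t.amount)=718
  2: ids {1, 10} → SUM(t.amount)=343
  3: ids {5, 16, 17} → SUM(t.amount)=294

Fresno | 718 ; Seoul | 343 ; Tokyo | 294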